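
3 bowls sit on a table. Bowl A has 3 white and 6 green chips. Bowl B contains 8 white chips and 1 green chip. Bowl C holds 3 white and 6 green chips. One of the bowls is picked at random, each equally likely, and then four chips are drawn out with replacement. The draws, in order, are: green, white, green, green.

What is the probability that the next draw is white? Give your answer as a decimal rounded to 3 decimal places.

Under each hypothesis, the probability of the observed sequence is: P(data | bowl A) = (6/9)(3/9)(6/9)(6/9) = 0.098765; P(data | bowl B) = (1/9)(8/9)(1/9)(1/9) = 0.0012193; P(data | bowl C) = (6/9)(3/9)(6/9)(6/9) = 0.098765.
The prior-weighted likelihoods are 1/3 · 0.098765 = 0.032922, 1/3 · 0.0012193 = 0.00040644, 1/3 · 0.098765 = 0.032922; summing to 0.06625.
Normalising, the posterior is P(bowl A | data) = 0.49693, P(bowl B | data) = 0.006135, P(bowl C | data) = 0.49693.
Averaging over the posterior, P(white next | data) = (1/3)(0.49693) + (8/9)(0.006135) + (1/3)(0.49693) = 0.33674.

0.337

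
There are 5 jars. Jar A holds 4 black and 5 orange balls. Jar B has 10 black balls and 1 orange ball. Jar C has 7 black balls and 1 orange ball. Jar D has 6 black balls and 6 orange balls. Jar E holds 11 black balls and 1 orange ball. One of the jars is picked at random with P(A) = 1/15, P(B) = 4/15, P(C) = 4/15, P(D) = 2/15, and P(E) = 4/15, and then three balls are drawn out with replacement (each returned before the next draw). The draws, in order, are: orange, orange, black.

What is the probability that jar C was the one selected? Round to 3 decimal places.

0.110

For each hypothesis, P(data | H) works out to: P(data | jar A) = (5/9)(5/9)(4/9) = 0.13717; P(data | jar B) = (1/11)(1/11)(10/11) = 0.0075131; P(data | jar C) = (1/8)(1/8)(7/8) = 0.013672; P(data | jar D) = (6/12)(6/12)(6/12) = 0.125; P(data | jar E) = (1/12)(1/12)(11/12) = 0.0063657.
The prior-weighted likelihoods are 1/15 · 0.13717 = 0.0091449, 4/15 · 0.0075131 = 0.0020035, 4/15 · 0.013672 = 0.0036458, 2/15 · 0.125 = 0.016667, 4/15 · 0.0063657 = 0.0016975; with total 0.033158.
By Bayes' rule, P(jar C | data) = (0.0036458) / (0.033158) = 0.10995.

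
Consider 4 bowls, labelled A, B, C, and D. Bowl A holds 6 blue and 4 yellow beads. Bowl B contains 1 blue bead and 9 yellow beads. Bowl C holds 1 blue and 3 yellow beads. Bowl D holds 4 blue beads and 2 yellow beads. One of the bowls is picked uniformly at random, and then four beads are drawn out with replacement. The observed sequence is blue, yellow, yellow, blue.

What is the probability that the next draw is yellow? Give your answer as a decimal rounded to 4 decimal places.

Under each hypothesis, the probability of the observed sequence is: P(data | bowl A) = (6/10)(4/10)(4/10)(6/10) = 0.0576; P(data | bowl B) = (1/10)(9/10)(9/10)(1/10) = 0.0081; P(data | bowl C) = (1/4)(3/4)(3/4)(1/4) = 0.035156; P(data | bowl D) = (4/6)(2/6)(2/6)(4/6) = 0.049383.
Multiplying each by its prior: 1/4 · 0.0576 = 0.0144, 1/4 · 0.0081 = 0.002025, 1/4 · 0.035156 = 0.0087891, 1/4 · 0.049383 = 0.012346; summing to 0.03756.
The posterior is then P(bowl A | data) = 0.38339, P(bowl B | data) = 0.053914, P(bowl C | data) = 0.234, P(bowl D | data) = 0.32869.
Averaging over the posterior, P(yellow next | data) = (2/5)(0.38339) + (9/10)(0.053914) + (3/4)(0.234) + (1/3)(0.32869) = 0.48694.

0.4869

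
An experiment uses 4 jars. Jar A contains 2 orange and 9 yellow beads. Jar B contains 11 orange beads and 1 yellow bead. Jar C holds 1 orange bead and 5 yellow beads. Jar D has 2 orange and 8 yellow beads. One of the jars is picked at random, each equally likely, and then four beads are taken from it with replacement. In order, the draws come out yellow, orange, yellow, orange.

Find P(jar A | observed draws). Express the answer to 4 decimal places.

0.3037

For each hypothesis, P(data | H) works out to: P(data | jar A) = (9/11)(2/11)(9/11)(2/11) = 0.02213; P(data | jar B) = (1/12)(11/12)(1/12)(11/12) = 0.0058353; P(data | jar C) = (5/6)(1/6)(5/6)(1/6) = 0.01929; P(data | jar D) = (8/10)(2/10)(8/10)(2/10) = 0.0256.
Weighting by the prior gives 1/4 · 0.02213 = 0.0055324, 1/4 · 0.0058353 = 0.0014588, 1/4 · 0.01929 = 0.0048225, 1/4 · 0.0256 = 0.0064; summing to 0.018214.
So P(jar A | data) = (0.0055324) / (0.018214) = 0.30375.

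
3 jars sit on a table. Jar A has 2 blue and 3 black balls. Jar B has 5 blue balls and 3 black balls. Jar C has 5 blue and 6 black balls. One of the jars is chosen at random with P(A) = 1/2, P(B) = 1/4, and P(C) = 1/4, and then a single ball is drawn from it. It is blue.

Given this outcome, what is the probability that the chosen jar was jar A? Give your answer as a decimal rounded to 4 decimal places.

0.4256

The likelihood of this draw under each hypothesis: P(data | jar A) = (2/5) = 0.4; P(data | jar B) = (5/8) = 0.625; P(data | jar C) = (5/11) = 0.45455.
Weighting by the prior gives 1/2 · 0.4 = 0.2, 1/4 · 0.625 = 0.15625, 1/4 · 0.45455 = 0.11364; summing to 0.46989.
Hence P(jar A | data) = (0.2) / (0.46989) = 0.42563.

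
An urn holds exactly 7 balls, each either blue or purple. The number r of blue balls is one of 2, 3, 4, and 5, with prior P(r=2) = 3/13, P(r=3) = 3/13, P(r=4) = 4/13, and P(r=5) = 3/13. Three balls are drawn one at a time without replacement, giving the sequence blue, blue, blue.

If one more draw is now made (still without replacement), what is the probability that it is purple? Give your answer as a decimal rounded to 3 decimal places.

For each hypothesis, P(data | H) works out to: P(data | r = 2) = (2/7)(1/6)(0/5) = 0; P(data | r = 3) = (3/7)(2/6)(1/5) = 1/35; P(data | r = 4) = (4/7)(3/6)(2/5) = 4/35; P(data | r = 5) = (5/7)(4/6)(3/5) = 2/7.
Weighting by the prior gives 3/13 · 0 = 0, 3/13 · 1/35 = 3/455, 4/13 · 4/35 = 16/455, 3/13 · 2/7 = 6/91; summing to 7/65.
Normalising, the posterior is P(r = 2 | data) = 0, P(r = 3 | data) = 3/49, P(r = 4 | data) = 16/49, P(r = 5 | data) = 30/49.
Averaging over the posterior, P(purple next | data) = (1)(3/49) + (3/4)(16/49) + (1/2)(30/49) = 30/49.

0.612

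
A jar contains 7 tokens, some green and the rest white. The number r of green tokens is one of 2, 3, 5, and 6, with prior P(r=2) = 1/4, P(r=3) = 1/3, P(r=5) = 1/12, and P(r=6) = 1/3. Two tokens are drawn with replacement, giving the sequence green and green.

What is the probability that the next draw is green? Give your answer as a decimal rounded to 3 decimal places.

Under each hypothesis, the probability of the observed sequence is: P(data | r = 2) = (2/7)(2/7) = 4/49; P(data | r = 3) = (3/7)(3/7) = 9/49; P(data | r = 5) = (5/7)(5/7) = 25/49; P(data | r = 6) = (6/7)(6/7) = 36/49.
Weighting by the prior gives 1/4 · 4/49 = 1/49, 1/3 · 9/49 = 3/49, 1/12 · 25/49 = 25/588, 1/3 · 36/49 = 12/49; summing to 31/84.
Normalising, the posterior is P(r = 2 | data) = 0.0553, P(r = 3 | data) = 0.1659, P(r = 5 | data) = 0.11521, P(r = 6 | data) = 0.66359.
Averaging over the posterior, P(green next | data) = (2/7)(0.0553) + (3/7)(0.1659) + (5/7)(0.11521) + (6/7)(0.66359) = 0.73799.

0.738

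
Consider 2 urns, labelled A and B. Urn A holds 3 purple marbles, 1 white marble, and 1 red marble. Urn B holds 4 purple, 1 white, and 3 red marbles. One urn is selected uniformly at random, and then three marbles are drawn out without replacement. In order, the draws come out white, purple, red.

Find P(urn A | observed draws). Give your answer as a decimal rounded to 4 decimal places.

For each hypothesis, P(data | H) works out to: P(data | urn A) = (1/5)(3/4)(1/3) = 1/20; P(data | urn B) = (1/8)(4/7)(3/6) = 1/28.
Weighting by the prior gives 1/2 · 1/20 = 1/40, 1/2 · 1/28 = 1/56; these sum to 3/70.
By Bayes' rule, P(urn A | data) = (1/40) / (3/70) = 7/12.

0.5833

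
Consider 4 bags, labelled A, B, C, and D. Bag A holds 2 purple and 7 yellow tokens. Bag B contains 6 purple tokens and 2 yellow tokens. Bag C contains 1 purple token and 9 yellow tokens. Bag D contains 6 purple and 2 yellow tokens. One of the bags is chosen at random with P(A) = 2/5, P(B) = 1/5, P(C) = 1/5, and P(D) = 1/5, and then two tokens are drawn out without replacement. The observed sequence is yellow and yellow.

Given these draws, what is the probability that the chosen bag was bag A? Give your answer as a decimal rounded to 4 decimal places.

Under each hypothesis, the probability of the observed sequence is: P(data | bag A) = (7/9)(6/8) = 7/12; P(data | bag B) = (2/8)(1/7) = 1/28; P(data | bag C) = (9/10)(8/9) = 4/5; P(data | bag D) = (2/8)(1/7) = 1/28.
Weighting by the prior gives 2/5 · 7/12 = 7/30, 1/5 · 1/28 = 1/140, 1/5 · 4/5 = 4/25, 1/5 · 1/28 = 1/140; these sum to 214/525.
Therefore the posterior P(bag A | data) = (7/30) / (214/525) = 245/428.

0.5724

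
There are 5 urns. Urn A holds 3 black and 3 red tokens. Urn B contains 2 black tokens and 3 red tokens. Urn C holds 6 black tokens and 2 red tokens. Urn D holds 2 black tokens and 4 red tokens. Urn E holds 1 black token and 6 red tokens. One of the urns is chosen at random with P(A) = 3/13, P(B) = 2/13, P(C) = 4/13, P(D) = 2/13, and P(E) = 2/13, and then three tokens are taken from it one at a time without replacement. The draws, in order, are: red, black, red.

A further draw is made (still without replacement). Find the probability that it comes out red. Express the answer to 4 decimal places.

0.5376

Compute the likelihood of the observed sequence for each case: P(data | urn A) = (3/6)(3/5)(2/4) = 3/20; P(data | urn B) = (3/5)(2/4)(2/3) = 1/5; P(data | urn C) = (2/8)(6/7)(1/6) = 1/28; P(data | urn D) = (4/6)(2/5)(3/4) = 1/5; P(data | urn E) = (6/7)(1/6)(5/5) = 1/7.
Weighting by the prior gives 3/13 · 3/20 = 9/260, 2/13 · 1/5 = 2/65, 4/13 · 1/28 = 1/91, 2/13 · 1/5 = 2/65, 2/13 · 1/7 = 2/91; with total 47/364.
The posterior is then P(urn A | data) = 63/235, P(urn B | data) = 56/235, P(urn C | data) = 4/47, P(urn D | data) = 56/235, P(urn E | data) = 8/47.
So P(red next | data) = Σ P(red next | H) P(H | data) = (1/3)(63/235) + (1/2)(56/235) + (0)(4/47) + (2/3)(56/235) + (1)(8/47) = 379/705.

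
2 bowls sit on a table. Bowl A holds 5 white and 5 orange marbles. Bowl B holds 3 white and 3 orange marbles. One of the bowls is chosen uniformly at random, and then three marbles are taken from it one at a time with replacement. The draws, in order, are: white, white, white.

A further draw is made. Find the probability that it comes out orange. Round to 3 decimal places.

Under each hypothesis, the probability of the observed sequence is: P(data | bowl A) = (5/10)(5/10)(5/10) = 1/8; P(data | bowl B) = (3/6)(3/6)(3/6) = 1/8.
Weighting by the prior gives 1/2 · 1/8 = 1/16, 1/2 · 1/8 = 1/16; these sum to 1/8.
The posterior is then P(bowl A | data) = 1/2, P(bowl B | data) = 1/2.
Averaging over the posterior, P(orange next | data) = (1/2)(1/2) + (1/2)(1/2) = 1/2.

0.500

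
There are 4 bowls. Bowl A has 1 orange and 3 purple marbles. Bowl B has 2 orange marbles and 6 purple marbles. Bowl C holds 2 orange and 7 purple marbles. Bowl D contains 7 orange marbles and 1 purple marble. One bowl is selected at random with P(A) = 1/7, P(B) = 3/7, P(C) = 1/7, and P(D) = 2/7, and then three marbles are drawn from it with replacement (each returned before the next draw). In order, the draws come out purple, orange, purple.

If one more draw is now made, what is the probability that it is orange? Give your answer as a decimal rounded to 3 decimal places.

0.268

For each hypothesis, P(data | H) works out to: P(data | bowl A) = (3/4)(1/4)(3/4) = 0.14062; P(data | bowl B) = (6/8)(2/8)(6/8) = 0.14062; P(data | bowl C) = (7/9)(2/9)(7/9) = 0.13443; P(data | bowl D) = (1/8)(7/8)(1/8) = 0.013672.
Weighting by the prior gives 1/7 · 0.14062 = 0.020089, 3/7 · 0.14062 = 0.060268, 1/7 · 0.13443 = 0.019204, 2/7 · 0.013672 = 0.0039062; with total 0.10347.
Dividing through by the total gives posterior P(bowl A | data) = 0.19416, P(bowl B | data) = 0.58248, P(bowl C | data) = 0.18561, P(bowl D | data) = 0.037753.
So P(orange next | data) = Σ P(orange next | H) P(H | data) = (1/4)(0.19416) + (1/4)(0.58248) + (2/9)(0.18561) + (7/8)(0.037753) = 0.26844.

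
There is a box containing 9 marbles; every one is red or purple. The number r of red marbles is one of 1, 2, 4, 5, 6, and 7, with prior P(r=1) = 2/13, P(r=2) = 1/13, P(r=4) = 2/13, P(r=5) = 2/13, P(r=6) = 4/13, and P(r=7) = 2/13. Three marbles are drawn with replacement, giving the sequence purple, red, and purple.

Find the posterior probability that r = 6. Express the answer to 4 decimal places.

0.2517

The likelihood of the observed sequence under each hypothesis: P(data | r = 1) = (8/9)(1/9)(8/9) = 0.087791; P(data | r = 2) = (7/9)(2/9)(7/9) = 0.13443; P(data | r = 4) = (5/9)(4/9)(5/9) = 0.13717; P(data | r = 5) = (4/9)(5/9)(4/9) = 0.10974; P(data | r = 6) = (3/9)(6/9)(3/9) = 0.074074; P(data | r = 7) = (2/9)(7/9)(2/9) = 0.038409.
The prior-weighted likelihoods are 2/13 · 0.087791 = 0.013506, 1/13 · 0.13443 = 0.010341, 2/13 · 0.13717 = 0.021104, 2/13 · 0.10974 = 0.016883, 4/13 · 0.074074 = 0.022792, 2/13 · 0.038409 = 0.005909; summing to 0.090535.
So P(r = 6 | data) = (0.022792) / (0.090535) = 0.25175.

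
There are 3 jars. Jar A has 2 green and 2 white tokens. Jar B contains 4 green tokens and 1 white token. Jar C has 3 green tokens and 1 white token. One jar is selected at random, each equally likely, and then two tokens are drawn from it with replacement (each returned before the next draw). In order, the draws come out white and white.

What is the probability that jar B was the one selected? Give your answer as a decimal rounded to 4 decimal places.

0.1135

For each hypothesis, P(data | H) works out to: P(data | jar A) = (2/4)(2/4) = 1/4; P(data | jar B) = (1/5)(1/5) = 1/25; P(data | jar C) = (1/4)(1/4) = 1/16.
Weighting by the prior gives 1/3 · 1/4 = 1/12, 1/3 · 1/25 = 1/75, 1/3 · 1/16 = 1/48; with total 47/400.
By Bayes' rule, P(jar B | data) = (1/75) / (47/400) = 16/141.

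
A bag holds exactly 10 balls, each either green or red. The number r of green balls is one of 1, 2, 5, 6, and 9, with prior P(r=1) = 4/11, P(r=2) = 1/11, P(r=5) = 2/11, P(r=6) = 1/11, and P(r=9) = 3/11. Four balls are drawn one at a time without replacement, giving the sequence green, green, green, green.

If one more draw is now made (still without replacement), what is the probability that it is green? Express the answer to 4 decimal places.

Compute the likelihood of the observed sequence for each case: P(data | r = 1) = (1/10)(0/9) = 0; P(data | r = 2) = (2/10)(1/9)(0/8) = 0; P(data | r = 5) = (5/10)(4/9)(3/8)(2/7) = 0.02381; P(data | r = 6) = (6/10)(5/9)(4/8)(3/7) = 0.071429; P(data | r = 9) = (9/10)(8/9)(7/8)(6/7) = 0.6.
Multiplying each by its prior: 4/11 · 0 = 0, 1/11 · 0 = 0, 2/11 · 0.02381 = 0.004329, 1/11 · 0.071429 = 0.0064935, 3/11 · 0.6 = 0.16364; with total 0.17446.
Normalising, the posterior is P(r = 1 | data) = 0, P(r = 2 | data) = 0, P(r = 5 | data) = 0.024814, P(r = 6 | data) = 0.037221, P(r = 9 | data) = 0.93797.
The predictive probability is P(green next | data) = (1/6)(0.024814) + (1/3)(0.037221) + (5/6)(0.93797) = 0.79818.

0.7982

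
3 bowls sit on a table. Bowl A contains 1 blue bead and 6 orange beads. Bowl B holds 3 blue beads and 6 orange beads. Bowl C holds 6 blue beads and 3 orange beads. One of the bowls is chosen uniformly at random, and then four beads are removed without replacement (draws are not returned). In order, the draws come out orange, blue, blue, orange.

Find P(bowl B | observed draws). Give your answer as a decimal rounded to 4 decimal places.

Under each hypothesis, the probability of the observed sequence is: P(data | bowl A) = (6/7)(1/6)(0/5) = 0; P(data | bowl B) = (6/9)(3/8)(2/7)(5/6) = 5/84; P(data | bowl C) = (3/9)(6/8)(5/7)(2/6) = 5/84.
The prior-weighted likelihoods are 1/3 · 0 = 0, 1/3 · 5/84 = 5/252, 1/3 · 5/84 = 5/252; these sum to 5/126.
By Bayes' rule, P(bowl B | data) = (5/252) / (5/126) = 1/2.

0.5000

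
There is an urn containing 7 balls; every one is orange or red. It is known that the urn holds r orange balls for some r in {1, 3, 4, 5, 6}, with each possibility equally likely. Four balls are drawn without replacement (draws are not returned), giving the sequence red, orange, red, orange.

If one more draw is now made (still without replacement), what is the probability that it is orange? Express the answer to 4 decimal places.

Compute the likelihood of the observed sequence for each case: P(data | r = 1) = (6/7)(1/6)(5/5)(0/4) = 0; P(data | r = 3) = (4/7)(3/6)(3/5)(2/4) = 3/35; P(data | r = 4) = (3/7)(4/6)(2/5)(3/4) = 3/35; P(data | r = 5) = (2/7)(5/6)(1/5)(4/4) = 1/21; P(data | r = 6) = (1/7)(6/6)(0/5) = 0.
Multiplying each by its prior: 1/5 · 0 = 0, 1/5 · 3/35 = 3/175, 1/5 · 3/35 = 3/175, 1/5 · 1/21 = 1/105, 1/5 · 0 = 0; summing to 23/525.
The posterior is then P(r = 1 | data) = 0, P(r = 3 | data) = 9/23, P(r = 4 | data) = 9/23, P(r = 5 | data) = 5/23, P(r = 6 | data) = 0.
Averaging over the posterior, P(orange next | data) = (1/3)(9/23) + (2/3)(9/23) + (1)(5/23) = 14/23.

0.6087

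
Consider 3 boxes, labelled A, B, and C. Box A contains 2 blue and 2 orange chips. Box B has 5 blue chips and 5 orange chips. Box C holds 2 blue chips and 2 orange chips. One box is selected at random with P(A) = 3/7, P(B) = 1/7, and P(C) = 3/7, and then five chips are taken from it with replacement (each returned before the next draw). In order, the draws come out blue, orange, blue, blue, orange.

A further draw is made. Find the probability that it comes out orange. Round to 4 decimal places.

For each hypothesis, P(data | H) works out to: P(data | box A) = (2/4)(2/4)(2/4)(2/4)(2/4) = 1/32; P(data | box B) = (5/10)(5/10)(5/10)(5/10)(5/10) = 1/32; P(data | box C) = (2/4)(2/4)(2/4)(2/4)(2/4) = 1/32.
Weighting by the prior gives 3/7 · 1/32 = 3/224, 1/7 · 1/32 = 1/224, 3/7 · 1/32 = 3/224; summing to 1/32.
The posterior is then P(box A | data) = 3/7, P(box B | data) = 1/7, P(box C | data) = 3/7.
The predictive probability is P(orange next | data) = (1/2)(3/7) + (1/2)(1/7) + (1/2)(3/7) = 1/2.

0.5000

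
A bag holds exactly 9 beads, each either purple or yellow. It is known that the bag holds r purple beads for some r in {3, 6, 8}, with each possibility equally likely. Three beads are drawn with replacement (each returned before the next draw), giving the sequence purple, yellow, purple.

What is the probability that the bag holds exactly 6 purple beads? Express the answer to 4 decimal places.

0.4779

The likelihood of the observed sequence under each hypothesis: P(data | r = 3) = (3/9)(6/9)(3/9) = 0.074074; P(data | r = 6) = (6/9)(3/9)(6/9) = 0.14815; P(data | r = 8) = (8/9)(1/9)(8/9) = 0.087791.
Weighting by the prior gives 1/3 · 0.074074 = 0.024691, 1/3 · 0.14815 = 0.049383, 1/3 · 0.087791 = 0.029264; with total 0.10334.
So P(r = 6 | data) = (0.049383) / (0.10334) = 0.47788.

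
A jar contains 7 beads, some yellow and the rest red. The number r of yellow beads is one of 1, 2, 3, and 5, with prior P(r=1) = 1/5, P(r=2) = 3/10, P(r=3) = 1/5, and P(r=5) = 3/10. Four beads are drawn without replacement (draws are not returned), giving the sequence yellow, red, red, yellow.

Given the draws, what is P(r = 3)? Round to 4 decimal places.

For each hypothesis, P(data | H) works out to: P(data | r = 1) = (1/7)(6/6)(5/5)(0/4) = 0; P(data | r = 2) = (2/7)(5/6)(4/5)(1/4) = 1/21; P(data | r = 3) = (3/7)(4/6)(3/5)(2/4) = 3/35; P(data | r = 5) = (5/7)(2/6)(1/5)(4/4) = 1/21.
Weighting by the prior gives 1/5 · 0 = 0, 3/10 · 1/21 = 1/70, 1/5 · 3/35 = 3/175, 3/10 · 1/21 = 1/70; these sum to 8/175.
Hence P(r = 3 | data) = (3/175) / (8/175) = 3/8.

0.3750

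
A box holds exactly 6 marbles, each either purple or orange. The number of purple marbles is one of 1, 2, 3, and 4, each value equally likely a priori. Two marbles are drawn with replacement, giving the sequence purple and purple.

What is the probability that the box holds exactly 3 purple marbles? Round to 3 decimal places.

Compute the likelihood of the observed sequence for each case: P(data | r = 1) = (1/6)(1/6) = 1/36; P(data | r = 2) = (2/6)(2/6) = 1/9; P(data | r = 3) = (3/6)(3/6) = 1/4; P(data | r = 4) = (4/6)(4/6) = 4/9.
Multiplying each by its prior: 1/4 · 1/36 = 1/144, 1/4 · 1/9 = 1/36, 1/4 · 1/4 = 1/16, 1/4 · 4/9 = 1/9; these sum to 5/24.
Hence P(r = 3 | data) = (1/16) / (5/24) = 3/10.

0.300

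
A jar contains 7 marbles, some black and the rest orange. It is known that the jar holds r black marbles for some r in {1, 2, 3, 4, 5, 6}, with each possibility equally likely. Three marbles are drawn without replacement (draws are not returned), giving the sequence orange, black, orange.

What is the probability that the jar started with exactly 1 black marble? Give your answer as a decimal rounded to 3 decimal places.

Compute the likelihood of the observed sequence for each case: P(data | r = 1) = (6/7)(1/6)(5/5) = 1/7; P(data | r = 2) = (5/7)(2/6)(4/5) = 4/21; P(data | r = 3) = (4/7)(3/6)(3/5) = 6/35; P(data | r = 4) = (3/7)(4/6)(2/5) = 4/35; P(data | r = 5) = (2/7)(5/6)(1/5) = 1/21; P(data | r = 6) = (1/7)(6/6)(0/5) = 0.
Multiplying each by its prior: 1/6 · 1/7 = 1/42, 1/6 · 4/21 = 2/63, 1/6 · 6/35 = 1/35, 1/6 · 4/35 = 2/105, 1/6 · 1/21 = 1/126, 1/6 · 0 = 0; summing to 1/9.
So P(r = 1 | data) = (1/42) / (1/9) = 3/14.

0.214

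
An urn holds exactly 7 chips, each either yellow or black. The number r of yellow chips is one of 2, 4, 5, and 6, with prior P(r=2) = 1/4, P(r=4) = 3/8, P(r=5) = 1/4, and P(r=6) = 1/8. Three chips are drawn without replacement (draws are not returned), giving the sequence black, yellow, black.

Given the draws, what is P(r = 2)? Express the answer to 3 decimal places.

The likelihood of the observed sequence under each hypothesis: P(data | r = 2) = (5/7)(2/6)(4/5) = 4/21; P(data | r = 4) = (3/7)(4/6)(2/5) = 4/35; P(data | r = 5) = (2/7)(5/6)(1/5) = 1/21; P(data | r = 6) = (1/7)(6/6)(0/5) = 0.
Weighting by the prior gives 1/4 · 4/21 = 1/21, 3/8 · 4/35 = 3/70, 1/4 · 1/21 = 1/84, 1/8 · 0 = 0; these sum to 43/420.
Therefore the posterior P(r = 2 | data) = (1/21) / (43/420) = 20/43.

0.465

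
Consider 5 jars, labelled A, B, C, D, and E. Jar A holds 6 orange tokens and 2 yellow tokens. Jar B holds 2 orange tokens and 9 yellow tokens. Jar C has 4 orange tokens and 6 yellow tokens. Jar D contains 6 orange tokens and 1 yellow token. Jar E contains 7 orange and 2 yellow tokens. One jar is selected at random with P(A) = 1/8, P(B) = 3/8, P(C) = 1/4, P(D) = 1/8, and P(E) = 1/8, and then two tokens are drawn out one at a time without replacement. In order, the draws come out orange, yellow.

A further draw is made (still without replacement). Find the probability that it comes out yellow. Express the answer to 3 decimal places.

The likelihood of the observed sequence under each hypothesis: P(data | jar A) = (6/8)(2/7) = 0.21429; P(data | jar B) = (2/11)(9/10) = 0.16364; P(data | jar C) = (4/10)(6/9) = 0.26667; P(data | jar D) = (6/7)(1/6) = 0.14286; P(data | jar E) = (7/9)(2/8) = 0.19444.
Weighting by the prior gives 1/8 · 0.21429 = 0.026786, 3/8 · 0.16364 = 0.061364, 1/4 · 0.26667 = 0.066667, 1/8 · 0.14286 = 0.017857, 1/8 · 0.19444 = 0.024306; summing to 0.19698.
Normalising, the posterior is P(jar A | data) = 0.13598, P(jar B | data) = 0.31152, P(jar C | data) = 0.33845, P(jar D | data) = 0.090655, P(jar E | data) = 0.12339.
Averaging over the posterior, P(yellow next | data) = (1/6)(0.13598) + (8/9)(0.31152) + (5/8)(0.33845) + (0)(0.090655) + (1/7)(0.12339) = 0.52873.

0.529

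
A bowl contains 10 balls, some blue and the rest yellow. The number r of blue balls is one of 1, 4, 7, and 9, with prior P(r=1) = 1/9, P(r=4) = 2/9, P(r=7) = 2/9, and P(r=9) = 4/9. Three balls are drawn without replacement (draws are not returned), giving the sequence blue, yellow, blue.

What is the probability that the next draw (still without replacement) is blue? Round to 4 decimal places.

0.7444

Compute the likelihood of the observed sequence for each case: P(data | r = 1) = (1/10)(9/9)(0/8) = 0; P(data | r = 4) = (4/10)(6/9)(3/8) = 1/10; P(data | r = 7) = (7/10)(3/9)(6/8) = 7/40; P(data | r = 9) = (9/10)(1/9)(8/8) = 1/10.
The prior-weighted likelihoods are 1/9 · 0 = 0, 2/9 · 1/10 = 1/45, 2/9 · 7/40 = 7/180, 4/9 · 1/10 = 2/45; these sum to 19/180.
Normalising, the posterior is P(r = 1 | data) = 0, P(r = 4 | data) = 4/19, P(r = 7 | data) = 7/19, P(r = 9 | data) = 8/19.
The predictive probability is P(blue next | data) = (2/7)(4/19) + (5/7)(7/19) + (1)(8/19) = 99/133.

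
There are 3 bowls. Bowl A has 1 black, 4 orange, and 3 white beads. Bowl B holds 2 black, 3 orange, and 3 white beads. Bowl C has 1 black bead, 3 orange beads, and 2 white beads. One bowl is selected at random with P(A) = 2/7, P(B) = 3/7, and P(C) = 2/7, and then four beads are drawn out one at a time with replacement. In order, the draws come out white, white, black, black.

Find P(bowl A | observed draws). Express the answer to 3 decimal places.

0.119

The likelihood of the observed sequence under each hypothesis: P(data | bowl A) = (3/8)(3/8)(1/8)(1/8) = 0.0021973; P(data | bowl B) = (3/8)(3/8)(2/8)(2/8) = 0.0087891; P(data | bowl C) = (2/6)(2/6)(1/6)(1/6) = 0.0030864.
Multiplying each by its prior: 2/7 · 0.0021973 = 0.00062779, 3/7 · 0.0087891 = 0.0037667, 2/7 · 0.0030864 = 0.00088183; these sum to 0.0052764.
Therefore the posterior P(bowl A | data) = (0.00062779) / (0.0052764) = 0.11898.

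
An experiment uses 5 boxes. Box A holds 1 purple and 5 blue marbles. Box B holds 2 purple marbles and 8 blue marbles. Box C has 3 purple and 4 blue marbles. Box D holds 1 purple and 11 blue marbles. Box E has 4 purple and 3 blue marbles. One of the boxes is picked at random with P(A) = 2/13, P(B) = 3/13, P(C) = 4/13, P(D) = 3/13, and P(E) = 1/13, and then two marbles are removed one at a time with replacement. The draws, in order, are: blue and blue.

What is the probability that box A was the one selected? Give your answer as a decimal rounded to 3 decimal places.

Compute the likelihood of the observed sequence for each case: P(data | box A) = (5/6)(5/6) = 0.69444; P(data | box B) = (8/10)(8/10) = 0.64; P(data | box C) = (4/7)(4/7) = 0.32653; P(data | box D) = (11/12)(11/12) = 0.84028; P(data | box E) = (3/7)(3/7) = 0.18367.
Weighting by the prior gives 2/13 · 0.69444 = 0.10684, 3/13 · 0.64 = 0.14769, 4/13 · 0.32653 = 0.10047, 3/13 · 0.84028 = 0.19391, 1/13 · 0.18367 = 0.014129; these sum to 0.56304.
Hence P(box A | data) = (0.10684) / (0.56304) = 0.18975.

0.190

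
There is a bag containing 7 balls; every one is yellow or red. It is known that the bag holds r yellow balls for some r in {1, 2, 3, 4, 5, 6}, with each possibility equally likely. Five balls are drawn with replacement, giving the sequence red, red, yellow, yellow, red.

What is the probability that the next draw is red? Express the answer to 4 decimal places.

0.5708

For each hypothesis, P(data | H) works out to: P(data | r = 1) = (6/7)(6/7)(1/7)(1/7)(6/7) = 0.012852; P(data | r = 2) = (5/7)(5/7)(2/7)(2/7)(5/7) = 0.02975; P(data | r = 3) = (4/7)(4/7)(3/7)(3/7)(4/7) = 0.034271; P(data | r = 4) = (3/7)(3/7)(4/7)(4/7)(3/7) = 0.025704; P(data | r = 5) = (2/7)(2/7)(5/7)(5/7)(2/7) = 0.0119; P(data | r = 6) = (1/7)(1/7)(6/7)(6/7)(1/7) = 0.002142.
The prior-weighted likelihoods are 1/6 · 0.012852 = 0.002142, 1/6 · 0.02975 = 0.0049583, 1/6 · 0.034271 = 0.0057119, 1/6 · 0.025704 = 0.0042839, 1/6 · 0.0119 = 0.0019833, 1/6 · 0.002142 = 0.00035699; these sum to 0.019436.
Normalising, the posterior is P(r = 1 | data) = 0.1102, P(r = 2 | data) = 0.2551, P(r = 3 | data) = 0.29388, P(r = 4 | data) = 0.22041, P(r = 5 | data) = 0.10204, P(r = 6 | data) = 0.018367.
The predictive probability is P(red next | data) = (6/7)(0.1102) + (5/7)(0.2551) + (4/7)(0.29388) + (3/7)(0.22041) + (2/7)(0.10204) + (1/7)(0.018367) = 0.57085.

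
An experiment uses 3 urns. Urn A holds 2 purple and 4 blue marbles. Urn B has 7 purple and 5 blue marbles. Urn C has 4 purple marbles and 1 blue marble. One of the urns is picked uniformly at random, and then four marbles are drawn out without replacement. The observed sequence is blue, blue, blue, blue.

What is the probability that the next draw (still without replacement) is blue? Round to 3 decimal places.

0.016

Compute the likelihood of the observed sequence for each case: P(data | urn A) = (4/6)(3/5)(2/4)(1/3) = 0.066667; P(data | urn B) = (5/12)(4/11)(3/10)(2/9) = 0.010101; P(data | urn C) = (1/5)(0/4) = 0.
The prior-weighted likelihoods are 1/3 · 0.066667 = 0.022222, 1/3 · 0.010101 = 0.003367, 1/3 · 0 = 0; summing to 0.025589.
Dividing through by the total gives posterior P(urn A | data) = 0.86842, P(urn B | data) = 0.13158, P(urn C | data) = 0.
So P(blue next | data) = Σ P(blue next | H) P(H | data) = (0)(0.86842) + (1/8)(0.13158) = 0.016447.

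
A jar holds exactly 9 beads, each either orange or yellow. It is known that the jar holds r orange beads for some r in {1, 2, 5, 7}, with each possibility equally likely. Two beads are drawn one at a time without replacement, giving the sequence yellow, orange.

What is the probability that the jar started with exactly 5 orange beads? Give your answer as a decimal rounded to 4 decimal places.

Under each hypothesis, the probability of the observed sequence is: P(data | r = 1) = (8/9)(1/8) = 1/9; P(data | r = 2) = (7/9)(2/8) = 7/36; P(data | r = 5) = (4/9)(5/8) = 5/18; P(data | r = 7) = (2/9)(7/8) = 7/36.
Multiplying each by its prior: 1/4 · 1/9 = 1/36, 1/4 · 7/36 = 7/144, 1/4 · 5/18 = 5/72, 1/4 · 7/36 = 7/144; summing to 7/36.
Hence P(r = 5 | data) = (5/72) / (7/36) = 5/14.

0.3571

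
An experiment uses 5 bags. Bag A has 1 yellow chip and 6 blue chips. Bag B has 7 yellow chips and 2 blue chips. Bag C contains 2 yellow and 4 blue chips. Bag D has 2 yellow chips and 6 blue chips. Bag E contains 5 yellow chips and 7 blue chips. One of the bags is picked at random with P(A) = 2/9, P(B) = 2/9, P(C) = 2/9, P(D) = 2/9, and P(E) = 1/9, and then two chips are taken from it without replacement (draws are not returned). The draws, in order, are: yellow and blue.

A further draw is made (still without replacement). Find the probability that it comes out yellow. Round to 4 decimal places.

0.3387

Under each hypothesis, the probability of the observed sequence is: P(data | bag A) = (1/7)(6/6) = 0.14286; P(data | bag B) = (7/9)(2/8) = 0.19444; P(data | bag C) = (2/6)(4/5) = 0.26667; P(data | bag D) = (2/8)(6/7) = 0.21429; P(data | bag E) = (5/12)(7/11) = 0.26515.
Weighting by the prior gives 2/9 · 0.14286 = 0.031746, 2/9 · 0.19444 = 0.04321, 2/9 · 0.26667 = 0.059259, 2/9 · 0.21429 = 0.047619, 1/9 · 0.26515 = 0.029461; summing to 0.2113.
The posterior is then P(bag A | data) = 0.15024, P(bag B | data) = 0.2045, P(bag C | data) = 0.28046, P(bag D | data) = 0.22537, P(bag E | data) = 0.13943.
So P(yellow next | data) = Σ P(yellow next | H) P(H | data) = (0)(0.15024) + (6/7)(0.2045) + (1/4)(0.28046) + (1/6)(0.22537) + (2/5)(0.13943) = 0.33873.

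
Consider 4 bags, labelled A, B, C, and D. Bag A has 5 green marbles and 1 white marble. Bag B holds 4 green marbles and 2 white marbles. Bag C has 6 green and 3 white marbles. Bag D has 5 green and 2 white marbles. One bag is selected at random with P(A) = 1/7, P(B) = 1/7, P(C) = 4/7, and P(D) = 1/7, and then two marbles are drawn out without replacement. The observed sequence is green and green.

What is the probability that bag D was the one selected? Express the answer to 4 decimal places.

The likelihood of the observed sequence under each hypothesis: P(data | bag A) = (5/6)(4/5) = 2/3; P(data | bag B) = (4/6)(3/5) = 2/5; P(data | bag C) = (6/9)(5/8) = 5/12; P(data | bag D) = (5/7)(4/6) = 10/21.
The prior-weighted likelihoods are 1/7 · 2/3 = 2/21, 1/7 · 2/5 = 2/35, 4/7 · 5/12 = 5/21, 1/7 · 10/21 = 10/147; summing to 337/735.
Hence P(bag D | data) = (10/147) / (337/735) = 50/337.

0.1484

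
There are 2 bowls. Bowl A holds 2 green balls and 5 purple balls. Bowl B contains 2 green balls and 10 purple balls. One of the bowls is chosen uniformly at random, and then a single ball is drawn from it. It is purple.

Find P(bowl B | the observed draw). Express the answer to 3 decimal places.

The likelihood of this draw under each hypothesis: P(data | bowl A) = (5/7) = 5/7; P(data | bowl B) = (10/12) = 5/6.
Weighting by the prior gives 1/2 · 5/7 = 5/14, 1/2 · 5/6 = 5/12; these sum to 65/84.
Hence P(bowl B | data) = (5/12) / (65/84) = 7/13.

0.538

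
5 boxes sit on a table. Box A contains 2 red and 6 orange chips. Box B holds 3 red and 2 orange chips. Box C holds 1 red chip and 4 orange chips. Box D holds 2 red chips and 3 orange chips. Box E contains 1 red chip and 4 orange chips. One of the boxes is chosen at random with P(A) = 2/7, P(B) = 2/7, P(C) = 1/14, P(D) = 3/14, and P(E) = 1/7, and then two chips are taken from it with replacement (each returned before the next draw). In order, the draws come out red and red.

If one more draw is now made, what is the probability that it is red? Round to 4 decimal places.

0.4989

The likelihood of the observed sequence under each hypothesis: P(data | box A) = (2/8)(2/8) = 0.0625; P(data | box B) = (3/5)(3/5) = 0.36; P(data | box C) = (1/5)(1/5) = 0.04; P(data | box D) = (2/5)(2/5) = 0.16; P(data | box E) = (1/5)(1/5) = 0.04.
Multiplying each by its prior: 2/7 · 0.0625 = 0.017857, 2/7 · 0.36 = 0.10286, 1/14 · 0.04 = 0.0028571, 3/14 · 0.16 = 0.034286, 1/7 · 0.04 = 0.0057143; these sum to 0.16357.
Dividing through by the total gives posterior P(box A | data) = 0.10917, P(box B | data) = 0.62882, P(box C | data) = 0.017467, P(box D | data) = 0.20961, P(box E | data) = 0.034934.
The predictive probability is P(red next | data) = (1/4)(0.10917) + (3/5)(0.62882) + (1/5)(0.017467) + (2/5)(0.20961) + (1/5)(0.034934) = 0.49891.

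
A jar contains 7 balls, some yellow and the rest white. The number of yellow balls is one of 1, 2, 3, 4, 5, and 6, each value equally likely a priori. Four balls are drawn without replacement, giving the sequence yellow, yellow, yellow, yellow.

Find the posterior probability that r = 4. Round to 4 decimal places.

For each hypothesis, P(data | H) works out to: P(data | r = 1) = (1/7)(0/6) = 0; P(data | r = 2) = (2/7)(1/6)(0/5) = 0; P(data | r = 3) = (3/7)(2/6)(1/5)(0/4) = 0; P(data | r = 4) = (4/7)(3/6)(2/5)(1/4) = 1/35; P(data | r = 5) = (5/7)(4/6)(3/5)(2/4) = 1/7; P(data | r = 6) = (6/7)(5/6)(4/5)(3/4) = 3/7.
The prior-weighted likelihoods are 1/6 · 0 = 0, 1/6 · 0 = 0, 1/6 · 0 = 0, 1/6 · 1/35 = 1/210, 1/6 · 1/7 = 1/42, 1/6 · 3/7 = 1/14; summing to 1/10.
So P(r = 4 | data) = (1/210) / (1/10) = 1/21.

0.0476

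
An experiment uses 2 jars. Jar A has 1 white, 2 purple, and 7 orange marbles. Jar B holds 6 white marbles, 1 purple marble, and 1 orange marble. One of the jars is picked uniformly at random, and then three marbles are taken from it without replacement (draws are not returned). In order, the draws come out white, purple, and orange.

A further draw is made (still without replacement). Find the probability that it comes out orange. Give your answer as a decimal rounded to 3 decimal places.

0.447

Under each hypothesis, the probability of the observed sequence is: P(data | jar A) = (1/10)(2/9)(7/8) = 0.019444; P(data | jar B) = (6/8)(1/7)(1/6) = 0.017857.
Multiplying each by its prior: 1/2 · 0.019444 = 0.0097222, 1/2 · 0.017857 = 0.0089286; with total 0.018651.
Dividing through by the total gives posterior P(jar A | data) = 0.52128, P(jar B | data) = 0.47872.
Averaging over the posterior, P(orange next | data) = (6/7)(0.52128) + (0)(0.47872) = 0.44681.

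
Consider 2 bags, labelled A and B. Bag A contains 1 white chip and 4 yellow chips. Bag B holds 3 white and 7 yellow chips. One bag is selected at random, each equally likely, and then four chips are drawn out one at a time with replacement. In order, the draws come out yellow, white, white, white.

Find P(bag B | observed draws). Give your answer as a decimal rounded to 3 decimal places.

0.747

Under each hypothesis, the probability of the observed sequence is: P(data | bag A) = (4/5)(1/5)(1/5)(1/5) = 0.0064; P(data | bag B) = (7/10)(3/10)(3/10)(3/10) = 0.0189.
Weighting by the prior gives 1/2 · 0.0064 = 0.0032, 1/2 · 0.0189 = 0.00945; with total 0.01265.
By Bayes' rule, P(bag B | data) = (0.00945) / (0.01265) = 0.74704.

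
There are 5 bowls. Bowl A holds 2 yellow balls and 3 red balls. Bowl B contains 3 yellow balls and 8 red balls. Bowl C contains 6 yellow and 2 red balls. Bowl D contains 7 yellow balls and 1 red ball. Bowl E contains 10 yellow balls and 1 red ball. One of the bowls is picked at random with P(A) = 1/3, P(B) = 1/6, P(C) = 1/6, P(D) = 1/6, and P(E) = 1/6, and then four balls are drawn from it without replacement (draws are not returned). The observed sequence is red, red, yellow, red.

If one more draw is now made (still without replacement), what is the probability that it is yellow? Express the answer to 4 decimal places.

0.7222

Under each hypothesis, the probability of the observed sequence is: P(data | bowl A) = (3/5)(2/4)(2/3)(1/2) = 1/10; P(data | bowl B) = (8/11)(7/10)(3/9)(6/8) = 7/55; P(data | bowl C) = (2/8)(1/7)(6/6)(0/5) = 0; P(data | bowl D) = (1/8)(0/7) = 0; P(data | bowl E) = (1/11)(0/10) = 0.
The prior-weighted likelihoods are 1/3 · 1/10 = 1/30, 1/6 · 7/55 = 7/330, 1/6 · 0 = 0, 1/6 · 0 = 0, 1/6 · 0 = 0; these sum to 3/55.
The posterior is then P(bowl A | data) = 11/18, P(bowl B | data) = 7/18, P(bowl C | data) = 0, P(bowl D | data) = 0, P(bowl E | data) = 0.
Averaging over the posterior, P(yellow next | data) = (1)(11/18) + (2/7)(7/18) = 13/18.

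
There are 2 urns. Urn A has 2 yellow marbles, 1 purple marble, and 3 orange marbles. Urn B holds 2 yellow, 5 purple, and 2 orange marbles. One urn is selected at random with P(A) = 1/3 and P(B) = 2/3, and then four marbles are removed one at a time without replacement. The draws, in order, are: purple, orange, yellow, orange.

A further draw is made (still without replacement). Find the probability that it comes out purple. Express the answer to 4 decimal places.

For each hypothesis, P(data | H) works out to: P(data | urn A) = (1/6)(3/5)(2/4)(2/3) = 0.033333; P(data | urn B) = (5/9)(2/8)(2/7)(1/6) = 0.0066138.
Multiplying each by its prior: 1/3 · 0.033333 = 0.011111, 2/3 · 0.0066138 = 0.0044092; summing to 0.01552.
Dividing through by the total gives posterior P(urn A | data) = 0.71591, P(urn B | data) = 0.28409.
The predictive probability is P(purple next | data) = (0)(0.71591) + (4/5)(0.28409) = 0.22727.

0.2273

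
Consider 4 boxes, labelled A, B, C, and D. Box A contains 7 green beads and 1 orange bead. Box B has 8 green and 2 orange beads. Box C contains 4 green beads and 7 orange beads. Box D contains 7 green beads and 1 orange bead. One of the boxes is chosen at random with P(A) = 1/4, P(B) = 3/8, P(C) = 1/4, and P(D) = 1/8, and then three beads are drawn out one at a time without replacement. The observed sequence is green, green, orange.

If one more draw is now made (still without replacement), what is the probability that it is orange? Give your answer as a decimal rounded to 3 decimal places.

0.192

The likelihood of the observed sequence under each hypothesis: P(data | box A) = (7/8)(6/7)(1/6) = 1/8; P(data | box B) = (8/10)(7/9)(2/8) = 7/45; P(data | box C) = (4/11)(3/10)(7/9) = 14/165; P(data | box D) = (7/8)(6/7)(1/6) = 1/8.
The prior-weighted likelihoods are 1/4 · 1/8 = 1/32, 3/8 · 7/45 = 7/120, 1/4 · 14/165 = 7/330, 1/8 · 1/8 = 1/64; summing to 89/704.
The posterior is then P(box A | data) = 0.24719, P(box B | data) = 0.46142, P(box C | data) = 0.16779, P(box D | data) = 0.1236.
So P(orange next | data) = Σ P(orange next | H) P(H | data) = (0)(0.24719) + (1/7)(0.46142) + (3/4)(0.16779) + (0)(0.1236) = 0.19176.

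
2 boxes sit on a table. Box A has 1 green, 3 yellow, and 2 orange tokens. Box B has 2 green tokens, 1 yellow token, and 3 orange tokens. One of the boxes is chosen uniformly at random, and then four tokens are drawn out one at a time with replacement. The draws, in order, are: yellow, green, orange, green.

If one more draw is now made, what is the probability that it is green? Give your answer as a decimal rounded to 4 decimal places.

0.2778

The likelihood of the observed sequence under each hypothesis: P(data | box A) = (3/6)(1/6)(2/6)(1/6) = 1/216; P(data | box B) = (1/6)(2/6)(3/6)(2/6) = 1/108.
The prior-weighted likelihoods are 1/2 · 1/216 = 1/432, 1/2 · 1/108 = 1/216; with total 1/144.
Normalising, the posterior is P(box A | data) = 1/3, P(box B | data) = 2/3.
The predictive probability is P(green next | data) = (1/6)(1/3) + (1/3)(2/3) = 5/18.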